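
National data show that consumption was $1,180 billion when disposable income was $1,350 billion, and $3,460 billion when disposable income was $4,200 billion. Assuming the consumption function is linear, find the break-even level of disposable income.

Y = 500

MPC = (3460 − 1180)/(4200 − 1350) = 2280/2850 = 0.8
a = 1180 − 0.8(1350) = 1180 − 1080 = 100
Break-even: Y = a/(1−MPC) = 100/0.2 = 500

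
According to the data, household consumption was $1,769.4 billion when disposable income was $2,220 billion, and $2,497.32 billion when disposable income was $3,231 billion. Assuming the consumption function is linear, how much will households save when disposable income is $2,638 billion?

S = 567.64

MPC = (2497.32 − 1769.4)/(3231 − 2220) = 727.92/1011 = 0.72
a = 1769.4 − 0.72(2220) = 1769.4 − 1598.4 = 171
C = 171 + 0.72(2638) = 2070.36
S = 2638 − 2070.36 = 567.64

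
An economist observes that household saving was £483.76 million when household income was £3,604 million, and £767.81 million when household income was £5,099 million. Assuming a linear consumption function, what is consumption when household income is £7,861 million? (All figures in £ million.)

C = 6568.41

MPS = ΔS/ΔY = (767.81 − 483.76)/(5099 − 3604) = 284.05/1495 = 0.19
MPC = 1 − MPS = 0.81
Autonomous saving = 483.76 − 0.19(3604) = -201, so a = 201
C = 201 + 0.81(7861) = 201 + 6367.41 = 6568.41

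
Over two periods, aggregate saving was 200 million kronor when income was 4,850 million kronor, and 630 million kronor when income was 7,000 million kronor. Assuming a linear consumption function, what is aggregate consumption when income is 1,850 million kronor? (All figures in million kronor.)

MPS = ΔS/ΔY = (630 − 200)/(7000 − 4850) = 430/2150 = 0.2
MPC = 1 − MPS = 0.8
Autonomous saving = 200 − 0.2(4850) = -770, so a = 770
C = 770 + 0.8(1850) = 770 + 1480 = 2250

C = 2250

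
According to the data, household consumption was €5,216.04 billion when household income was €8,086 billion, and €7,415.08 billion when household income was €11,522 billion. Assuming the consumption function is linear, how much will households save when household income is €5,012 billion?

MPC = (7415.08 − 5216.04)/(11522 − 8086) = 2199.04/3436 = 0.64
a = 5216.04 − 0.64(8086) = 5216.04 − 5175.04 = 41
C = 41 + 0.64(5012) = 3248.68
S = 5012 − 3248.68 = 1763.32

S = 1763.32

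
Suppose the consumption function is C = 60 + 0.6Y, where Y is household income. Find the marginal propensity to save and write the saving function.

MPS = 1 − MPC = 1 − 0.6 = 0.4
S = Y − C = -60 + 0.4Y

MPS = 0.4; S = -60 + 0.4Y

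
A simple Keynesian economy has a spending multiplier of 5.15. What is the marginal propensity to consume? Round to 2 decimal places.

k = 1/(1 − MPC), so 1 − MPC = 1/k = 1/5.15 = 0.1942
MPC = 1 − 0.1942 = 0.81

MPC = 0.81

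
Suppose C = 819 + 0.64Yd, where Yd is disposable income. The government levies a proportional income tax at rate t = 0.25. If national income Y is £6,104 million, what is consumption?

C = 3748.92

Yd = (1 − 0.25)(6104) = 0.75(6104) = 4578
C = 819 + 0.64(4578) = 819 + 2929.92 = 3748.92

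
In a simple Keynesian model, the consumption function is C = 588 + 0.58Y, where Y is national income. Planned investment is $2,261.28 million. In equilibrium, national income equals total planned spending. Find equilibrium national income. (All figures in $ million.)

Y = C + I = 588 + 0.58Y + 2261.28
Y − 0.58Y = 2849.28
0.42Y = 2849.28, so Y = 2849.28/0.42 = 6784

Y = 6784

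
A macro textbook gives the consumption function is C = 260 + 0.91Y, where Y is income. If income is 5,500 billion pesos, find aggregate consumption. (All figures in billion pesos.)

C = 5265

C = 260 + 0.91(5500) = 260 + 5005 = 5265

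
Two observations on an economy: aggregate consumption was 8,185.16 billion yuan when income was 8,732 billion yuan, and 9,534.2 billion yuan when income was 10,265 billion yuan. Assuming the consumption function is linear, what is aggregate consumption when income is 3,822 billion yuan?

MPC = (9534.2 − 8185.16)/(10265 − 8732) = 1349.04/1533 = 0.88
a = 8185.16 − 0.88(8732) = 8185.16 − 7684.16 = 501
C = 501 + 0.88(3822) = 501 + 3363.36 = 3864.36

C = 3864.36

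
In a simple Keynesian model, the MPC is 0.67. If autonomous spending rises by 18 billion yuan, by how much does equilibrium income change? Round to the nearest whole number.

ΔY ≈ 55

The multiplier is 1/(1 − MPC) = 1/0.33.
ΔY = 18/0.33 = 54.55 ≈ 55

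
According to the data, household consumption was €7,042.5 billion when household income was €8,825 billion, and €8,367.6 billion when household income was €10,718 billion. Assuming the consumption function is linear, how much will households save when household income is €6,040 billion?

MPC = (8367.6 − 7042.5)/(10718 − 8825) = 1325.1/1893 = 0.7
a = 7042.5 − 0.7(8825) = 7042.5 − 6177.5 = 865
C = 865 + 0.7(6040) = 5093
S = 6040 − 5093 = 947

S = 947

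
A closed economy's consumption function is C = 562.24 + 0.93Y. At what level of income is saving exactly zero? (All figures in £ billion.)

At break-even, C = Y: 562.24 + 0.93Y = Y
0.07Y = 562.24, so Y = 562.24/0.07 = 8032

Y = 8032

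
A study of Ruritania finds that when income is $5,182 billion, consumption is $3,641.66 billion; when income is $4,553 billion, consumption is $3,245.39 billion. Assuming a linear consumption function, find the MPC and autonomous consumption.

MPC = 0.63; a = 377

MPC = ΔC/ΔY = (3641.66 − 3245.39)/(5182 − 4553) = 396.27/629 = 0.63
a = C − MPC·Y = 3245.39 − 0.63(4553) = 3245.39 − 2868.39 = 377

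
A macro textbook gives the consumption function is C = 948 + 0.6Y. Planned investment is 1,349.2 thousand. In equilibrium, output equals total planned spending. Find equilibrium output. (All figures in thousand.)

Y = C + I = 948 + 0.6Y + 1349.2
Y − 0.6Y = 2297.2
0.4Y = 2297.2, so Y = 2297.2/0.4 = 5743

Y = 5743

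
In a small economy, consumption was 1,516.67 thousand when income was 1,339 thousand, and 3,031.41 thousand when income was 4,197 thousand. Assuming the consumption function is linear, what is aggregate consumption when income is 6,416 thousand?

C = 4207.48

MPC = (3031.41 − 1516.67)/(4197 − 1339) = 1514.74/2858 = 0.53
a = 1516.67 − 0.53(1339) = 1516.67 − 709.67 = 807
C = 807 + 0.53(6416) = 807 + 3400.48 = 4207.48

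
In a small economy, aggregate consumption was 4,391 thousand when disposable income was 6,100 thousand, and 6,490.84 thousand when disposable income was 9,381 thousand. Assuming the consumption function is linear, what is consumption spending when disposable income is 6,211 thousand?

MPC = (6490.84 − 4391)/(9381 − 6100) = 2099.84/3281 = 0.64
a = 4391 − 0.64(6100) = 4391 − 3904 = 487
C = 487 + 0.64(6211) = 487 + 3975.04 = 4462.04

C = 4462.04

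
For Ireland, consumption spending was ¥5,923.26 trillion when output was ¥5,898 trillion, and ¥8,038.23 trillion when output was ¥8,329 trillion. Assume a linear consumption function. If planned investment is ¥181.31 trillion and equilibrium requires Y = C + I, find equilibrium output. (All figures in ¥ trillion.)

MPC = (8038.23 − 5923.26)/(8329 − 5898) = 2114.97/2431 = 0.87
a = 5923.26 − 0.87(5898) = 792
Equilibrium: Y = 792 + 0.87Y + 181.31
0.13Y = 973.31, so Y = 973.31/0.13 = 7487

Y = 7487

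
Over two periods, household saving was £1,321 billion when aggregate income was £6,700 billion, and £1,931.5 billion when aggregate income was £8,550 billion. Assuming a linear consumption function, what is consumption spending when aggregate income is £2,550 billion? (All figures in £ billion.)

MPS = ΔS/ΔY = (1931.5 − 1321)/(8550 − 6700) = 610.5/1850 = 0.33
MPC = 1 − MPS = 0.67
Autonomous saving = 1321 − 0.33(6700) = -890, so a = 890
C = 890 + 0.67(2550) = 890 + 1708.5 = 2598.5

C = 2598.5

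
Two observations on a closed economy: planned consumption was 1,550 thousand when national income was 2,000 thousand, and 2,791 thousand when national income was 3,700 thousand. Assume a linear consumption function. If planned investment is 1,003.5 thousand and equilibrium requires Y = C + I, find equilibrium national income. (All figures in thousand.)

MPC = (2791 − 1550)/(3700 − 2000) = 1241/1700 = 0.73
a = 1550 − 0.73(2000) = 90
Equilibrium: Y = 90 + 0.73Y + 1003.5
0.27Y = 1093.5, so Y = 1093.5/0.27 = 4050

Y = 4050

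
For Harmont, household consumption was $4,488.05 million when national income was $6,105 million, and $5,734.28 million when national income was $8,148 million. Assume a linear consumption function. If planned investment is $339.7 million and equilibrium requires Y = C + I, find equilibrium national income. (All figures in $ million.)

MPC = (5734.28 − 4488.05)/(8148 − 6105) = 1246.23/2043 = 0.61
a = 4488.05 − 0.61(6105) = 764
Equilibrium: Y = 764 + 0.61Y + 339.7
0.39Y = 1103.7, so Y = 1103.7/0.39 = 2830

Y = 2830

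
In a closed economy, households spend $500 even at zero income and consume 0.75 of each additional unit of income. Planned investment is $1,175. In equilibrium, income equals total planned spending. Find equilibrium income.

Y = C + I = 500 + 0.75Y + 1175
Y − 0.75Y = 1675
0.25Y = 1675, so Y = 1675/0.25 = 6700

Y = 6700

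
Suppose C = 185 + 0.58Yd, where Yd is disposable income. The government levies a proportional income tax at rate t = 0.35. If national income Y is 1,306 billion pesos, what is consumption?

C = 677.362

Yd = (1 − 0.35)(1306) = 0.65(1306) = 848.9
C = 185 + 0.58(848.9) = 185 + 492.362 = 677.362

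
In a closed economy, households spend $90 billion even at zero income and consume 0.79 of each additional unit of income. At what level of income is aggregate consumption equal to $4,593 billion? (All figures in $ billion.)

90 + 0.79Y = 4593
0.79Y = 4503, so Y = 4503/0.79 = 5700

Y = 5700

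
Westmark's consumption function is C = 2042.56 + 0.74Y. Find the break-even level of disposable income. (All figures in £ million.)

Y = 7856

At break-even, C = Y: 2042.56 + 0.74Y = Y
0.26Y = 2042.56, so Y = 2042.56/0.26 = 7856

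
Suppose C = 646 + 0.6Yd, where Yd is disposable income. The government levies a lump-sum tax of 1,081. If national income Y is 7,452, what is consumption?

Yd = Y − T = 7452 − 1081 = 6371
C = 646 + 0.6(6371) = 646 + 3822.6 = 4468.6

C = 4468.6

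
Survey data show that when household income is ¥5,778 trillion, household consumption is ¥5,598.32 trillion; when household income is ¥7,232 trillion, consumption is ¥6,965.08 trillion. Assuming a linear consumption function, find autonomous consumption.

a = 167

MPC = ΔC/ΔY = (6965.08 − 5598.32)/(7232 − 5778) = 1366.76/1454 = 0.94
a = C − MPC·Y = 5598.32 − 0.94(5778) = 5598.32 − 5431.32 = 167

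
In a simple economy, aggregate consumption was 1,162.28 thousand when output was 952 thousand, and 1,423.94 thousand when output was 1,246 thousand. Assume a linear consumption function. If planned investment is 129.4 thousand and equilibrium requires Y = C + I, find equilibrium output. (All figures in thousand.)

Y = 4040

MPC = (1423.94 − 1162.28)/(1246 − 952) = 261.66/294 = 0.89
a = 1162.28 − 0.89(952) = 315
Equilibrium: Y = 315 + 0.89Y + 129.4
0.11Y = 444.4, so Y = 444.4/0.11 = 4040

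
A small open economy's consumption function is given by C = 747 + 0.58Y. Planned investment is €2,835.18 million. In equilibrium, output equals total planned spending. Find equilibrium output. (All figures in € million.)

Y = C + I = 747 + 0.58Y + 2835.18
Y − 0.58Y = 3582.18
0.42Y = 3582.18, so Y = 3582.18/0.42 = 8529

Y = 8529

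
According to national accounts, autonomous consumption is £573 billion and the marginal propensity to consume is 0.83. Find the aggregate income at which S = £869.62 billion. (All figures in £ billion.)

Y = 8486

S = Y − C = -573 + 0.17Y
-573 + 0.17Y = 869.62, so 0.17Y = 1442.62 and Y = 8486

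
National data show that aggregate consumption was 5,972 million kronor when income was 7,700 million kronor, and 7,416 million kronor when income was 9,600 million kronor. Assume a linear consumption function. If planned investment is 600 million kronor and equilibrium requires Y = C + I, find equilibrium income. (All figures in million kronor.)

MPC = (7416 − 5972)/(9600 − 7700) = 1444/1900 = 0.76
a = 5972 − 0.76(7700) = 120
Equilibrium: Y = 120 + 0.76Y + 600
0.24Y = 720, so Y = 720/0.24 = 3000

Y = 3000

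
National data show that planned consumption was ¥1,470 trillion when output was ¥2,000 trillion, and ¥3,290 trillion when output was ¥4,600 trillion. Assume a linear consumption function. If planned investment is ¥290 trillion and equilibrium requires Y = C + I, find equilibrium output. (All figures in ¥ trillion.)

MPC = (3290 − 1470)/(4600 − 2000) = 1820/2600 = 0.7
a = 1470 − 0.7(2000) = 70
Equilibrium: Y = 70 + 0.7Y + 290
0.3Y = 360, so Y = 360/0.3 = 1200

Y = 1200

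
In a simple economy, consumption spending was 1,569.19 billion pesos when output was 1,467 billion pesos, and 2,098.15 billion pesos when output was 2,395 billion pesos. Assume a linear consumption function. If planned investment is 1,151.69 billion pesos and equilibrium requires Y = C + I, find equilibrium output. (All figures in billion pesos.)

MPC = (2098.15 − 1569.19)/(2395 − 1467) = 528.96/928 = 0.57
a = 1569.19 − 0.57(1467) = 733
Equilibrium: Y = 733 + 0.57Y + 1151.69
0.43Y = 1884.69, so Y = 1884.69/0.43 = 4383

Y = 4383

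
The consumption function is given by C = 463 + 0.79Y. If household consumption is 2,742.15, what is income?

463 + 0.79Y = 2742.15
0.79Y = 2279.15, so Y = 2279.15/0.79 = 2885

Y = 2885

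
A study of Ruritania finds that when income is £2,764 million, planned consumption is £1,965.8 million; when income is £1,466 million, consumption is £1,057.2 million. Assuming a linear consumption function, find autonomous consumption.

a = 31

MPC = ΔC/ΔY = (1965.8 − 1057.2)/(2764 − 1466) = 908.6/1298 = 0.7
a = C − MPC·Y = 1057.2 − 0.7(1466) = 1057.2 − 1026.2 = 31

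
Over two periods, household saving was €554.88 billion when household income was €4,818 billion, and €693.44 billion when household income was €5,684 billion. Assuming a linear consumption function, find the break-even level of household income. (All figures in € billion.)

MPS = ΔS/ΔY = (693.44 − 554.88)/(5684 − 4818) = 138.56/866 = 0.16
MPC = 1 − MPS = 0.84
From S(4818) = 554.88: −a + 0.16(4818) = 554.88, so a = 770.88 − 554.88 = 216
Break-even (S = 0): Y = a/MPS = 216/0.16 = 1350

Y = 1350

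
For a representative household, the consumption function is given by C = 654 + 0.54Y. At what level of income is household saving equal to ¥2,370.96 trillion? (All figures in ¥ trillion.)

S = Y − C = -654 + 0.46Y
-654 + 0.46Y = 2370.96, so 0.46Y = 3024.96 and Y = 6576

Y = 6576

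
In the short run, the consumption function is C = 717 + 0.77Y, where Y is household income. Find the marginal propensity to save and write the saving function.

MPS = 0.23; S = -717 + 0.23Y

MPS = 1 − MPC = 1 − 0.77 = 0.23
S = Y − C = -717 + 0.23Y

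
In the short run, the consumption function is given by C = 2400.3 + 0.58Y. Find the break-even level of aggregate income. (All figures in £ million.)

Y = 5715

At break-even, C = Y: 2400.3 + 0.58Y = Y
0.42Y = 2400.3, so Y = 2400.3/0.42 = 5715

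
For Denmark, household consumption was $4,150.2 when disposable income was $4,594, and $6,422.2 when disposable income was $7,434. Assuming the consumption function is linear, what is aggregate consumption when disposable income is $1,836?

C = 1943.8

MPC = (6422.2 − 4150.2)/(7434 − 4594) = 2272/2840 = 0.8
a = 4150.2 − 0.8(4594) = 4150.2 − 3675.2 = 475
C = 475 + 0.8(1836) = 475 + 1468.8 = 1943.8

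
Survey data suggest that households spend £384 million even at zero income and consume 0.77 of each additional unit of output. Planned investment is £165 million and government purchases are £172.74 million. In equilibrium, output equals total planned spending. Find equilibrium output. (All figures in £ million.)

Y = 3138

Y = C + I + G = 384 + 0.77Y + 165 + 172.74
Y − 0.77Y = 721.74
0.23Y = 721.74, so Y = 721.74/0.23 = 3138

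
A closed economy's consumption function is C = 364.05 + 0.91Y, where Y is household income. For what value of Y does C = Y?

Y = 4045

At break-even, C = Y: 364.05 + 0.91Y = Y
0.09Y = 364.05, so Y = 364.05/0.09 = 4045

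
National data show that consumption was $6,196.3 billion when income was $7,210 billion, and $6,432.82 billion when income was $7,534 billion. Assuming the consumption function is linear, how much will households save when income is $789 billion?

MPC = (6432.82 − 6196.3)/(7534 − 7210) = 236.52/324 = 0.73
a = 6196.3 − 0.73(7210) = 6196.3 − 5263.3 = 933
C = 933 + 0.73(789) = 1508.97
S = 789 − 1508.97 = -719.97

S = -719.97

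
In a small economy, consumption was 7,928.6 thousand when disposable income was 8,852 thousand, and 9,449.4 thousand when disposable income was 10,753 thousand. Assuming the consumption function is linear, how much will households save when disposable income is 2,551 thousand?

S = -336.8

MPC = (9449.4 − 7928.6)/(10753 − 8852) = 1520.8/1901 = 0.8
a = 7928.6 − 0.8(8852) = 7928.6 − 7081.6 = 847
C = 847 + 0.8(2551) = 2887.8
S = 2551 − 2887.8 = -336.8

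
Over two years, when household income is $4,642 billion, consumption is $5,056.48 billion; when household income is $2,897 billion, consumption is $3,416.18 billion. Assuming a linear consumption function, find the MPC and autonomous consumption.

MPC = 0.94; a = 693

MPC = ΔC/ΔY = (5056.48 − 3416.18)/(4642 − 2897) = 1640.3/1745 = 0.94
a = C − MPC·Y = 3416.18 − 0.94(2897) = 3416.18 − 2723.18 = 693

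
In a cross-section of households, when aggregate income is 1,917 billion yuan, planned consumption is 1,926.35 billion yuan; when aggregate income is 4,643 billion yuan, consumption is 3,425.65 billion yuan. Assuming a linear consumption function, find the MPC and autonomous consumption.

MPC = ΔC/ΔY = (3425.65 − 1926.35)/(4643 − 1917) = 1499.3/2726 = 0.55
a = C − MPC·Y = 1926.35 − 0.55(1917) = 1926.35 − 1054.35 = 872

MPC = 0.55; a = 872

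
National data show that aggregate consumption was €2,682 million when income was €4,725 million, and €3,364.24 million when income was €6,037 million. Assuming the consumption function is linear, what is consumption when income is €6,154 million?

MPC = (3364.24 − 2682)/(6037 − 4725) = 682.24/1312 = 0.52
a = 2682 − 0.52(4725) = 2682 − 2457 = 225
C = 225 + 0.52(6154) = 225 + 3200.08 = 3425.08

C = 3425.08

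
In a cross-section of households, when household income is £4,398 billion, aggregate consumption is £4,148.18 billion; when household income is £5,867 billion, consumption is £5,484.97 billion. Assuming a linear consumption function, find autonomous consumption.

MPC = ΔC/ΔY = (5484.97 − 4148.18)/(5867 − 4398) = 1336.79/1469 = 0.91
a = C − MPC·Y = 4148.18 − 0.91(4398) = 4148.18 − 4002.18 = 146

a = 146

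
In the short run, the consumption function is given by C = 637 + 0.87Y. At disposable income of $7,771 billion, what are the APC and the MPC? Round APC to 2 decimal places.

APC = 0.95; MPC = 0.87

MPC = 0.87 (the slope of the consumption function)
C = 637 + 0.87(7771) = 7397.77, so APC = 7397.77/7771 = 0.95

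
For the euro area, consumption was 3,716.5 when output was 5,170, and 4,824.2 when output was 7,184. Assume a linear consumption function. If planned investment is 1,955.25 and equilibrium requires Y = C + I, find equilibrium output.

MPC = (4824.2 − 3716.5)/(7184 − 5170) = 1107.7/2014 = 0.55
a = 3716.5 − 0.55(5170) = 873
Equilibrium: Y = 873 + 0.55Y + 1955.25
0.45Y = 2828.25, so Y = 2828.25/0.45 = 6285

Y = 6285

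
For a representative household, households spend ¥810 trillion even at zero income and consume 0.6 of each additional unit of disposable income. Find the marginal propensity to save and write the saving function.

MPS = 0.4; S = -810 + 0.4Y

MPS = 1 − MPC = 1 − 0.6 = 0.4
S = Y − C = -810 + 0.4Y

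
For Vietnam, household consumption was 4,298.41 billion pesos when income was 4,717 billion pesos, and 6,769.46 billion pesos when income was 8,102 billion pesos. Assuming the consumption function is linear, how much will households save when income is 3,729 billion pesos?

MPC = (6769.46 − 4298.41)/(8102 − 4717) = 2471.05/3385 = 0.73
a = 4298.41 − 0.73(4717) = 4298.41 − 3443.41 = 855
C = 855 + 0.73(3729) = 3577.17
S = 3729 − 3577.17 = 151.83

S = 151.83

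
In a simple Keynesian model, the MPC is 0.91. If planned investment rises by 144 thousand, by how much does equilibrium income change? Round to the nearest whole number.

ΔY ≈ 1600

The multiplier is 1/(1 − MPC) = 1/0.09.
ΔY = 144/0.09 = 1600.00 ≈ 1600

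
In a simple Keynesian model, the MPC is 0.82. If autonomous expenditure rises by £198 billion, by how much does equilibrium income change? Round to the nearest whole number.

The multiplier is 1/(1 − MPC) = 1/0.18.
ΔY = 198/0.18 = 1100.00 ≈ 1100

ΔY ≈ 1100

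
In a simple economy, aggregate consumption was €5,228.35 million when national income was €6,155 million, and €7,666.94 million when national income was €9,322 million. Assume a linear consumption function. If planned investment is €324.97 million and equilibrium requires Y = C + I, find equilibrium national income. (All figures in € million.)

Y = 3539

MPC = (7666.94 − 5228.35)/(9322 − 6155) = 2438.59/3167 = 0.77
a = 5228.35 − 0.77(6155) = 489
Equilibrium: Y = 489 + 0.77Y + 324.97
0.23Y = 813.97, so Y = 813.97/0.23 = 3539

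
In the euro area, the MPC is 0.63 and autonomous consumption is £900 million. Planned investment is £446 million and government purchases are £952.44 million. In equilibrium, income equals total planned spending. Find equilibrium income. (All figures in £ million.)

Y = C + I + G = 900 + 0.63Y + 446 + 952.44
Y − 0.63Y = 2298.44
0.37Y = 2298.44, so Y = 2298.44/0.37 = 6212

Y = 6212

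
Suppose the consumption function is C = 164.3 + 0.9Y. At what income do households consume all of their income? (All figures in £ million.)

Y = 1643

At break-even, C = Y: 164.3 + 0.9Y = Y
0.1Y = 164.3, so Y = 164.3/0.1 = 1643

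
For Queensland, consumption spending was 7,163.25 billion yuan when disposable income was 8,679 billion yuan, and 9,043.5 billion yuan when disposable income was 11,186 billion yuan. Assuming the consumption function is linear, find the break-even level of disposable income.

MPC = (9043.5 − 7163.25)/(11186 − 8679) = 1880.25/2507 = 0.75
a = 7163.25 − 0.75(8679) = 7163.25 − 6509.25 = 654
Break-even: Y = a/(1−MPC) = 654/0.25 = 2616

Y = 2616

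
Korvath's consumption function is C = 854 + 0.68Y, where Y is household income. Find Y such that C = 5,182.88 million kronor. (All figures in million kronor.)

Y = 6366

854 + 0.68Y = 5182.88
0.68Y = 4328.88, so Y = 4328.88/0.68 = 6366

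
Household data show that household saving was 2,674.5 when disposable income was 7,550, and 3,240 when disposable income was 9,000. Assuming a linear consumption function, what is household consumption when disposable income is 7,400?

C = 4784

MPS = ΔS/ΔY = (3240 − 2674.5)/(9000 − 7550) = 565.5/1450 = 0.39
MPC = 1 − MPS = 0.61
Autonomous saving = 2674.5 − 0.39(7550) = -270, so a = 270
C = 270 + 0.61(7400) = 270 + 4514 = 4784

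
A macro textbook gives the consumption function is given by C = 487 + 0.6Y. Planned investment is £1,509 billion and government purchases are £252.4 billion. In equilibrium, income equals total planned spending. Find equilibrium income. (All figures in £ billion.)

Y = 5621

Y = C + I + G = 487 + 0.6Y + 1509 + 252.4
Y − 0.6Y = 2248.4
0.4Y = 2248.4, so Y = 2248.4/0.4 = 5621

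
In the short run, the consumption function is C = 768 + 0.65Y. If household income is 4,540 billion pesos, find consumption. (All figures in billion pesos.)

C = 3719

C = 768 + 0.65(4540) = 768 + 2951 = 3719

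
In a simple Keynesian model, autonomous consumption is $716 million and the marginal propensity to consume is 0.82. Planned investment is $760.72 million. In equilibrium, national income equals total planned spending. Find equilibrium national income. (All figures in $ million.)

Y = 8204

Y = C + I = 716 + 0.82Y + 760.72
Y − 0.82Y = 1476.72
0.18Y = 1476.72, so Y = 1476.72/0.18 = 8204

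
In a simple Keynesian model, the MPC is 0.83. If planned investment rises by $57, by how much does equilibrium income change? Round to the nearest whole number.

The multiplier is 1/(1 − MPC) = 1/0.17.
ΔY = 57/0.17 = 335.29 ≈ 335

ΔY ≈ 335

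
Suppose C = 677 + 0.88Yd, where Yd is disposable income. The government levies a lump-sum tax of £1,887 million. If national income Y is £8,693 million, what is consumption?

C = 6666.28

Yd = Y − T = 8693 − 1887 = 6806
C = 677 + 0.88(6806) = 677 + 5989.28 = 6666.28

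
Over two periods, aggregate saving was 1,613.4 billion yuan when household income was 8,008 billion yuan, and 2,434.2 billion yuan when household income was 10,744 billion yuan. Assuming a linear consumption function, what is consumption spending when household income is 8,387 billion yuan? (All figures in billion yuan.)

MPS = ΔS/ΔY = (2434.2 − 1613.4)/(10744 − 8008) = 820.8/2736 = 0.3
MPC = 1 − MPS = 0.7
Autonomous saving = 1613.4 − 0.3(8008) = -789, so a = 789
C = 789 + 0.7(8387) = 789 + 5870.9 = 6659.9

C = 6659.9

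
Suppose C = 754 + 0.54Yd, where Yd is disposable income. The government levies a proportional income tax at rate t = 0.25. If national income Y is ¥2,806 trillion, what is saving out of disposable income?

Yd = (1 − 0.25)(2806) = 0.75(2806) = 2104.5
C = 754 + 0.54(2104.5) = 754 + 1136.43 = 1890.43
S = Yd − C = 2104.5 − 1890.43 = 214.07

S = 214.07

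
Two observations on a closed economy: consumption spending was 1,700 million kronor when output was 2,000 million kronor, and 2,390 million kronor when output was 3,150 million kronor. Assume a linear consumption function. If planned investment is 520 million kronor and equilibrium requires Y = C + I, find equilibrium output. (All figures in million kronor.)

Y = 2550

MPC = (2390 − 1700)/(3150 − 2000) = 690/1150 = 0.6
a = 1700 − 0.6(2000) = 500
Equilibrium: Y = 500 + 0.6Y + 520
0.4Y = 1020, so Y = 1020/0.4 = 2550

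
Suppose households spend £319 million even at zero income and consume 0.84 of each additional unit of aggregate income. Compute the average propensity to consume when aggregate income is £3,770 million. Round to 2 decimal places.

C = 319 + 0.84(3770) = 3485.8
APC = C/Y = 3485.8/3770 = 0.92

APC = 0.92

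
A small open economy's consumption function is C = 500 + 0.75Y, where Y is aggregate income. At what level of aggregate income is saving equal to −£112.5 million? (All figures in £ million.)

Y = 1550

S = Y − C = -500 + 0.25Y
-500 + 0.25Y = -112.5, so 0.25Y = 387.5 and Y = 1550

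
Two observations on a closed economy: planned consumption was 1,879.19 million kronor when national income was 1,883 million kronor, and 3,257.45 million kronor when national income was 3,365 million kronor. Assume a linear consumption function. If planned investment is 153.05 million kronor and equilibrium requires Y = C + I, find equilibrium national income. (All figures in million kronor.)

Y = 4015

MPC = (3257.45 − 1879.19)/(3365 − 1883) = 1378.26/1482 = 0.93
a = 1879.19 − 0.93(1883) = 128
Equilibrium: Y = 128 + 0.93Y + 153.05
0.07Y = 281.05, so Y = 281.05/0.07 = 4015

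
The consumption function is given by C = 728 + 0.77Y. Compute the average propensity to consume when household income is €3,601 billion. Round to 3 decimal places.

C = 728 + 0.77(3601) = 3500.77
APC = C/Y = 3500.77/3601 = 0.972

APC = 0.972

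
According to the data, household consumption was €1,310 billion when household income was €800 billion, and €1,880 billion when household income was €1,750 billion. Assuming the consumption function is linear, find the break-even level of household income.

Y = 2075

MPC = (1880 − 1310)/(1750 − 800) = 570/950 = 0.6
a = 1310 − 0.6(800) = 1310 − 480 = 830
Break-even: Y = a/(1−MPC) = 830/0.4 = 2075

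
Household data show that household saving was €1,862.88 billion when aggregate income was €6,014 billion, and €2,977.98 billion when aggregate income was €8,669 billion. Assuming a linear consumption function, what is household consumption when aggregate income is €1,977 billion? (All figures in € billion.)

MPS = ΔS/ΔY = (2977.98 − 1862.88)/(8669 − 6014) = 1115.1/2655 = 0.42
MPC = 1 − MPS = 0.58
Autonomous saving = 1862.88 − 0.42(6014) = -663, so a = 663
C = 663 + 0.58(1977) = 663 + 1146.66 = 1809.66

C = 1809.66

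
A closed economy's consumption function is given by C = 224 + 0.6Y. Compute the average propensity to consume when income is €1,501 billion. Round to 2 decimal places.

C = 224 + 0.6(1501) = 1124.6
APC = C/Y = 1124.6/1501 = 0.75

APC = 0.75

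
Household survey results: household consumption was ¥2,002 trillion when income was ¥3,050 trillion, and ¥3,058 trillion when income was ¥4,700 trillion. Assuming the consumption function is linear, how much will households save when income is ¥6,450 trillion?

S = 2272

MPC = (3058 − 2002)/(4700 − 3050) = 1056/1650 = 0.64
a = 2002 − 0.64(3050) = 2002 − 1952 = 50
C = 50 + 0.64(6450) = 4178
S = 6450 − 4178 = 2272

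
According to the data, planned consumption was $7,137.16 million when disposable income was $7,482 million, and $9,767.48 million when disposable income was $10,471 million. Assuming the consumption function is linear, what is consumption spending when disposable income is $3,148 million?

MPC = (9767.48 − 7137.16)/(10471 − 7482) = 2630.32/2989 = 0.88
a = 7137.16 − 0.88(7482) = 7137.16 − 6584.16 = 553
C = 553 + 0.88(3148) = 553 + 2770.24 = 3323.24

C = 3323.24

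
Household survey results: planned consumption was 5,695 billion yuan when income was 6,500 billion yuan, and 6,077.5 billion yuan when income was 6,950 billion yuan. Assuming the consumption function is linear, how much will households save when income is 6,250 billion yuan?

S = 767.5

MPC = (6077.5 − 5695)/(6950 − 6500) = 382.5/450 = 0.85
a = 5695 − 0.85(6500) = 5695 − 5525 = 170
C = 170 + 0.85(6250) = 5482.5
S = 6250 − 5482.5 = 767.5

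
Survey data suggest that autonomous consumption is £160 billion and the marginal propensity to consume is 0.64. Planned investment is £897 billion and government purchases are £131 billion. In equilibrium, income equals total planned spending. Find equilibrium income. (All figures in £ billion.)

Y = C + I + G = 160 + 0.64Y + 897 + 131
Y − 0.64Y = 1188
0.36Y = 1188, so Y = 1188/0.36 = 3300

Y = 3300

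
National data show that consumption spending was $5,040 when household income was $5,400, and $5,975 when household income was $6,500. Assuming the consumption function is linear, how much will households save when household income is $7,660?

S = 699

MPC = (5975 − 5040)/(6500 − 5400) = 935/1100 = 0.85
a = 5040 − 0.85(5400) = 5040 − 4590 = 450
C = 450 + 0.85(7660) = 6961
S = 7660 − 6961 = 699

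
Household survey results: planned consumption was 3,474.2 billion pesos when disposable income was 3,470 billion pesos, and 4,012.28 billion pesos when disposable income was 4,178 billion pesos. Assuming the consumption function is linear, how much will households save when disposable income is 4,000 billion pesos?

S = 123

MPC = (4012.28 − 3474.2)/(4178 − 3470) = 538.08/708 = 0.76
a = 3474.2 − 0.76(3470) = 3474.2 − 2637.2 = 837
C = 837 + 0.76(4000) = 3877
S = 4000 − 3877 = 123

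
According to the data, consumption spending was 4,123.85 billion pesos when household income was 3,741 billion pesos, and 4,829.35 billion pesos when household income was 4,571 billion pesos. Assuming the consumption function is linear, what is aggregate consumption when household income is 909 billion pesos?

MPC = (4829.35 − 4123.85)/(4571 − 3741) = 705.5/830 = 0.85
a = 4123.85 − 0.85(3741) = 4123.85 − 3179.85 = 944
C = 944 + 0.85(909) = 944 + 772.65 = 1716.65

C = 1716.65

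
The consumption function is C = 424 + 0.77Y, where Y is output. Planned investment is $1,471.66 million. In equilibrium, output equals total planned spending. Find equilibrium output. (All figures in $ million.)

Y = C + I = 424 + 0.77Y + 1471.66
Y − 0.77Y = 1895.66
0.23Y = 1895.66, so Y = 1895.66/0.23 = 8242

Y = 8242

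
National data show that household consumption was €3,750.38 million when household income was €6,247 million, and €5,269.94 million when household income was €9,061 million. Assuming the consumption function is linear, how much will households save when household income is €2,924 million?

MPC = (5269.94 − 3750.38)/(9061 − 6247) = 1519.56/2814 = 0.54
a = 3750.38 − 0.54(6247) = 3750.38 − 3373.38 = 377
C = 377 + 0.54(2924) = 1955.96
S = 2924 − 1955.96 = 968.04

S = 968.04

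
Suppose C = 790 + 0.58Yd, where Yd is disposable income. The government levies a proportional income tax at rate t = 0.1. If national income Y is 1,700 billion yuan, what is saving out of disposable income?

S = -147.4

Yd = (1 − 0.1)(1700) = 0.9(1700) = 1530
C = 790 + 0.58(1530) = 790 + 887.4 = 1677.4
S = Yd − C = 1530 − 1677.4 = -147.4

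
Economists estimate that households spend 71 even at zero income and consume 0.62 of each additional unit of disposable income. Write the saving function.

S = -71 + 0.38Y

S = Y − C = Y − (71 + 0.62Y) = -71 + (1 − 0.62)Y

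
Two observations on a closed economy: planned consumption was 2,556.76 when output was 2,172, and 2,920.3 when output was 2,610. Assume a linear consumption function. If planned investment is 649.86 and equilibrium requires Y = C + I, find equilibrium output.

MPC = (2920.3 − 2556.76)/(2610 − 2172) = 363.54/438 = 0.83
a = 2556.76 − 0.83(2172) = 754
Equilibrium: Y = 754 + 0.83Y + 649.86
0.17Y = 1403.86, so Y = 1403.86/0.17 = 8258

Y = 8258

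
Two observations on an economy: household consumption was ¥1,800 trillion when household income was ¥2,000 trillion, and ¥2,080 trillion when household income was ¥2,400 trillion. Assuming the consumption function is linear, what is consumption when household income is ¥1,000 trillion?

C = 1100

MPC = (2080 − 1800)/(2400 − 2000) = 280/400 = 0.7
a = 1800 − 0.7(2000) = 1800 − 1400 = 400
C = 400 + 0.7(1000) = 400 + 700 = 1100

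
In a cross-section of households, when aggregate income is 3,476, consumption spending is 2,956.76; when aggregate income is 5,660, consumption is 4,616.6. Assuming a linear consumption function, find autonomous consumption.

a = 315

MPC = ΔC/ΔY = (4616.6 − 2956.76)/(5660 − 3476) = 1659.84/2184 = 0.76
a = C − MPC·Y = 2956.76 − 0.76(3476) = 2956.76 − 2641.76 = 315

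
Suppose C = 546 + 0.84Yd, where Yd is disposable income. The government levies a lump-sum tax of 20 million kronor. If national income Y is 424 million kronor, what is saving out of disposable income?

S = -481.36

Yd = Y − T = 424 − 20 = 404
C = 546 + 0.84(404) = 546 + 339.36 = 885.36
S = Yd − C = 404 − 885.36 = -481.36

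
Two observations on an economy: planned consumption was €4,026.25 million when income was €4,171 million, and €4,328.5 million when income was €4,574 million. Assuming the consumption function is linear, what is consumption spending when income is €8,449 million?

C = 7234.75

MPC = (4328.5 − 4026.25)/(4574 − 4171) = 302.25/403 = 0.75
a = 4026.25 − 0.75(4171) = 4026.25 − 3128.25 = 898
C = 898 + 0.75(8449) = 898 + 6336.75 = 7234.75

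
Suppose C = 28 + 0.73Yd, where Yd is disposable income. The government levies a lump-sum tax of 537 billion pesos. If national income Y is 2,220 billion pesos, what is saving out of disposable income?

S = 426.41

Yd = Y − T = 2220 − 537 = 1683
C = 28 + 0.73(1683) = 28 + 1228.59 = 1256.59
S = Yd − C = 1683 − 1256.59 = 426.41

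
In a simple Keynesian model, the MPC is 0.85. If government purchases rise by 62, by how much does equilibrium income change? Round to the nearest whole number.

ΔY ≈ 413

The multiplier is 1/(1 − MPC) = 1/0.15.
ΔY = 62/0.15 = 413.33 ≈ 413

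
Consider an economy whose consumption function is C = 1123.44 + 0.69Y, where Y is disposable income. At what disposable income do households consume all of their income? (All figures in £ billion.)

Y = 3624

At break-even, C = Y: 1123.44 + 0.69Y = Y
0.31Y = 1123.44, so Y = 1123.44/0.31 = 3624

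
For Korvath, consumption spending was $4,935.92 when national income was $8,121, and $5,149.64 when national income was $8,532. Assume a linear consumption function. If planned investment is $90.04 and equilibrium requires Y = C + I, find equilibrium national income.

MPC = (5149.64 − 4935.92)/(8532 − 8121) = 213.72/411 = 0.52
a = 4935.92 − 0.52(8121) = 713
Equilibrium: Y = 713 + 0.52Y + 90.04
0.48Y = 803.04, so Y = 803.04/0.48 = 1673

Y = 1673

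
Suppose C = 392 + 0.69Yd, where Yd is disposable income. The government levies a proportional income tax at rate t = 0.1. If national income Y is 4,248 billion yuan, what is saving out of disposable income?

S = 793.192

Yd = (1 − 0.1)(4248) = 0.9(4248) = 3823.2
C = 392 + 0.69(3823.2) = 392 + 2638.008 = 3030.008
S = Yd − C = 3823.2 − 3030.008 = 793.192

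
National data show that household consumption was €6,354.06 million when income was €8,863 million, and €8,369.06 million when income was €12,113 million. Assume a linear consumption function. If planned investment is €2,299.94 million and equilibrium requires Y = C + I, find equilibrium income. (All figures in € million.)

Y = 8313

MPC = (8369.06 − 6354.06)/(12113 − 8863) = 2015/3250 = 0.62
a = 6354.06 − 0.62(8863) = 859
Equilibrium: Y = 859 + 0.62Y + 2299.94
0.38Y = 3158.94, so Y = 3158.94/0.38 = 8313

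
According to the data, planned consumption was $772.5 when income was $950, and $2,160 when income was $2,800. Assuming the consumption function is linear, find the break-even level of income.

Y = 240

MPC = (2160 − 772.5)/(2800 − 950) = 1387.5/1850 = 0.75
a = 772.5 − 0.75(950) = 772.5 − 712.5 = 60
Break-even: Y = a/(1−MPC) = 60/0.25 = 240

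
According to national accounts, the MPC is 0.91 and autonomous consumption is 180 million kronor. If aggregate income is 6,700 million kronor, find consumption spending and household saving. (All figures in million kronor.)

C = 6277; S = 423

C = 180 + 0.91(6700) = 180 + 6097 = 6277
S = Y − C = 6700 − 6277 = 423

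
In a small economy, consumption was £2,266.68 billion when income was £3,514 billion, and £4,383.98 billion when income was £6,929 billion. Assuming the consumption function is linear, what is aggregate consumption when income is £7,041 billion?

MPC = (4383.98 − 2266.68)/(6929 − 3514) = 2117.3/3415 = 0.62
a = 2266.68 − 0.62(3514) = 2266.68 − 2178.68 = 88
C = 88 + 0.62(7041) = 88 + 4365.42 = 4453.42

C = 4453.42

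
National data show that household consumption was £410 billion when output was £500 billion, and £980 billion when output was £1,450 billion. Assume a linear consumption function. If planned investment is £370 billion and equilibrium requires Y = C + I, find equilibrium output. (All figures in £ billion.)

MPC = (980 − 410)/(1450 − 500) = 570/950 = 0.6
a = 410 − 0.6(500) = 110
Equilibrium: Y = 110 + 0.6Y + 370
0.4Y = 480, so Y = 480/0.4 = 1200

Y = 1200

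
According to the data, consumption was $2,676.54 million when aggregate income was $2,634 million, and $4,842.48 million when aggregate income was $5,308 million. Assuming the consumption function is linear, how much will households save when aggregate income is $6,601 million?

MPC = (4842.48 − 2676.54)/(5308 − 2634) = 2165.94/2674 = 0.81
a = 2676.54 − 0.81(2634) = 2676.54 − 2133.54 = 543
C = 543 + 0.81(6601) = 5889.81
S = 6601 − 5889.81 = 711.19

S = 711.19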